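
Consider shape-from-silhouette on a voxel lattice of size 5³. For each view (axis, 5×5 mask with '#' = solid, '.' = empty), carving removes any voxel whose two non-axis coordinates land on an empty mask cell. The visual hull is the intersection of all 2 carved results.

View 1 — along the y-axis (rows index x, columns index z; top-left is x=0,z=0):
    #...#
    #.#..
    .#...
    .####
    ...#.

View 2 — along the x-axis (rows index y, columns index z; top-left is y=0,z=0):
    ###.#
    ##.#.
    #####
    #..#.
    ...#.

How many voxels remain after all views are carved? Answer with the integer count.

remaining voxels: 30

initial block: 5^3 = 125
carve view 1 (along y, XZ-mask fill 10/25): 50 voxels remain
carve view 2 (along x, YZ-mask fill 15/25): 30 voxels remain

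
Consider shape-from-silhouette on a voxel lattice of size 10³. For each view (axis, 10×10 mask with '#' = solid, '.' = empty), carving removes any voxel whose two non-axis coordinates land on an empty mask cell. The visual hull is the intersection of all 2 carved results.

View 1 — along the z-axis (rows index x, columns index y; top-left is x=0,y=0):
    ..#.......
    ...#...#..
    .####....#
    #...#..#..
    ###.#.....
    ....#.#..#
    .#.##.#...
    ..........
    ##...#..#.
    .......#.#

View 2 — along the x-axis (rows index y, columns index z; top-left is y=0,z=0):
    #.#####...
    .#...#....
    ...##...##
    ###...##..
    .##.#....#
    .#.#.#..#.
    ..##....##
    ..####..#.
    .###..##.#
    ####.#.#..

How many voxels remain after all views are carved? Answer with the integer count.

124 voxels

start: 10×10×10 = 1000 voxels
carve view 1 (along z, XY-mask fill 28/100): 280 voxels remain
carve view 2 (along x, YZ-mask fill 46/100): 124 voxels remain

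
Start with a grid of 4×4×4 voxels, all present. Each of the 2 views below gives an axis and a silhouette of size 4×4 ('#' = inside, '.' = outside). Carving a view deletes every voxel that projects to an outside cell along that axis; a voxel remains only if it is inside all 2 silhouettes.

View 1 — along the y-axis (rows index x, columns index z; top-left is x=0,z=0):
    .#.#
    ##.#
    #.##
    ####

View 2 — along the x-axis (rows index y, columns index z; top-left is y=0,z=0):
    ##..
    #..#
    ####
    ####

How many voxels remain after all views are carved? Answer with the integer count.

remaining voxels: 37

full grid |V| = 64
V1 y: intersect with XZ mask (12 set) -- 48 left
V2 x: intersect with YZ mask (12 set) -- 37 left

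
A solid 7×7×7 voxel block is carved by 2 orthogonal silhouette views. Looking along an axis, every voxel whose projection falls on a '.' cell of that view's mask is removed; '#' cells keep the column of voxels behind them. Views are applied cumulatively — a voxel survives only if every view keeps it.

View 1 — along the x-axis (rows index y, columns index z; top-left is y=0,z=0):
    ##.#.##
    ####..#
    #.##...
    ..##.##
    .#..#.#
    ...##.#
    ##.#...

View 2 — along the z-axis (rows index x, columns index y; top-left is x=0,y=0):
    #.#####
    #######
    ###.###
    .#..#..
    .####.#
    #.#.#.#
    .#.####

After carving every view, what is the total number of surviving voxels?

before carving: 343 voxels (7×7×7)
carve view 1 (along x, YZ-mask fill 26/49): 182 voxels remain
carve view 2 (along z, XY-mask fill 35/49): 127 voxels remain

|visual hull| = 127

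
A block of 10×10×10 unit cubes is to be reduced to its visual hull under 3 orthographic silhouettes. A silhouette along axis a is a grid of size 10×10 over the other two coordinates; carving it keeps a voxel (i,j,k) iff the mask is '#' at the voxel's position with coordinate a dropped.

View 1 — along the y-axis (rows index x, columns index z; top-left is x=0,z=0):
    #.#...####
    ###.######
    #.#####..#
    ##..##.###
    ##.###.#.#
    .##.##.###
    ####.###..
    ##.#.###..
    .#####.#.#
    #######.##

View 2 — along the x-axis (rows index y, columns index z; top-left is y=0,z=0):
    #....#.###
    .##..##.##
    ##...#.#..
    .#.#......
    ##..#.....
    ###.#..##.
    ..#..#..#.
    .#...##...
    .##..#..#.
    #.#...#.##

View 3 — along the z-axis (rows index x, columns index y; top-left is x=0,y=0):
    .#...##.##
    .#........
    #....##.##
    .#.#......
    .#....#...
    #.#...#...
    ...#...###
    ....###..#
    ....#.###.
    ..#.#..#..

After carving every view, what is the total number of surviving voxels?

before carving: 1000 voxels (10×10×10)
[1] y-view keeps 72 columns → grid now 720
[2] x-view keeps 41 columns → grid now 301
[3] z-view keeps 33 columns → grid now 93

voxel count = 93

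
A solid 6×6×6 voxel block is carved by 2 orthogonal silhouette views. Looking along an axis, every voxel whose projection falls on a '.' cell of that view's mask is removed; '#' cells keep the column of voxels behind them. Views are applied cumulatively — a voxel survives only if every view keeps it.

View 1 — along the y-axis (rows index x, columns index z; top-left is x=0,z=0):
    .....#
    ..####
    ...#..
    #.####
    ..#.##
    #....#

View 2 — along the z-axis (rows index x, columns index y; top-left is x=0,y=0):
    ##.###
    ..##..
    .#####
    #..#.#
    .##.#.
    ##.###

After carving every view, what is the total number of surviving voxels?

initial block: 6^3 = 216
after view 1 [y-axis, 16 of 36 cells solid] → remaining = 96
after view 2 [z-axis, 23 of 36 cells solid] → remaining = 52

voxel count = 52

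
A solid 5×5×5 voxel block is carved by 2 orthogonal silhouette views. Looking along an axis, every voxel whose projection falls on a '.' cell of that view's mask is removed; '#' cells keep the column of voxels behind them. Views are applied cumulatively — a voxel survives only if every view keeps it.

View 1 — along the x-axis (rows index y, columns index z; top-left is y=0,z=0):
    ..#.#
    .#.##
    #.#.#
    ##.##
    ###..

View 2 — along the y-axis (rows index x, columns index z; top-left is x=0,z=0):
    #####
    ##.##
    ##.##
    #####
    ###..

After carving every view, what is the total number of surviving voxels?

voxel count = 63

start: 5×5×5 = 125 voxels
after view 1 [x-axis, 15 of 25 cells solid] → remaining = 75
after view 2 [y-axis, 21 of 25 cells solid] → remaining = 63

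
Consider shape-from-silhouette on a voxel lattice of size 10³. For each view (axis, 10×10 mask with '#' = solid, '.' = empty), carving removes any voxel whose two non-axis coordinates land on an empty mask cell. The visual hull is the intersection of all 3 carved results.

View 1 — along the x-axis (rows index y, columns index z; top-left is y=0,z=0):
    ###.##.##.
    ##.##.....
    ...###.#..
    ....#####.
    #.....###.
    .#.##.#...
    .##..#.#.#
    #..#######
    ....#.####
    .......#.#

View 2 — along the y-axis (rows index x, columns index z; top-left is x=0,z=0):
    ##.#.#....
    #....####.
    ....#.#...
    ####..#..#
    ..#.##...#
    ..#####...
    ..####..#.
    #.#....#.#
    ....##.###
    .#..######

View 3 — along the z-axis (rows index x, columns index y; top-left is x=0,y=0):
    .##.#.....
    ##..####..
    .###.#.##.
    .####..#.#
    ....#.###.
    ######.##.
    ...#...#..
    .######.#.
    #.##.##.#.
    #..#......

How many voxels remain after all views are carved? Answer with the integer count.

start: 10×10×10 = 1000 voxels
V1 x: intersect with YZ mask (48 set) -- 480 left
V2 y: intersect with XZ mask (47 set) -- 228 left
V3 z: intersect with XY mask (50 set) -- 120 left

|visual hull| = 120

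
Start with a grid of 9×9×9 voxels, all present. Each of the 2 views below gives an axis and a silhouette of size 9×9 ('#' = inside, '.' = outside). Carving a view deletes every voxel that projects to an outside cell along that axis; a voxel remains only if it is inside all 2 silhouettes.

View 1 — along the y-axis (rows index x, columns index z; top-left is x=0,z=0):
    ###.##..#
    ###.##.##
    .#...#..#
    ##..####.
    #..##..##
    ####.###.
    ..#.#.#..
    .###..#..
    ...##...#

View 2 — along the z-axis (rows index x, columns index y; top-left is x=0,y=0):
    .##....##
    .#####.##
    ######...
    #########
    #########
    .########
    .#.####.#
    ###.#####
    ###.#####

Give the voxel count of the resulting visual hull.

|visual hull| = 320

full grid |V| = 729
step 1: project along y, AND mask (44/81) → |grid| = 396
step 2: project along z, AND mask (65/81) → |grid| = 320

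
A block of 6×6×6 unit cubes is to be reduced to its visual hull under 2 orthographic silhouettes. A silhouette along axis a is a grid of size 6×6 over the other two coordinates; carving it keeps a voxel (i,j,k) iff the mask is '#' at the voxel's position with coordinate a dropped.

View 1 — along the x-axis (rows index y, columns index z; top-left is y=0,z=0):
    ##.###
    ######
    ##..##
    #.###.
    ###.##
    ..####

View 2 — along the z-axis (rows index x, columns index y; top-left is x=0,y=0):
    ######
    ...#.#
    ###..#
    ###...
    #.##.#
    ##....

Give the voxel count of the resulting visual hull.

98 voxels

initial block: 6^3 = 216
carve view 1 (along x, YZ-mask fill 28/36): 168 voxels remain
carve view 2 (along z, XY-mask fill 21/36): 98 voxels remain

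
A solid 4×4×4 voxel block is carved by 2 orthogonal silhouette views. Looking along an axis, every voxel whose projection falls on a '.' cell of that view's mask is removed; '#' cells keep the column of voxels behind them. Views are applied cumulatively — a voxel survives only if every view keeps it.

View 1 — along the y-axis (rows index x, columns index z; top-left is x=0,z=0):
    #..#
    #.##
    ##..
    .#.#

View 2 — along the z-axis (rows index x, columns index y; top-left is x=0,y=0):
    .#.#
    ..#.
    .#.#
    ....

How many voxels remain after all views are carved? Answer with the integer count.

voxel count = 11

start: 4×4×4 = 64 voxels
  1. axis=1 (XZ plane), |mask|=9  ⇒  voxels=36
  2. axis=2 (XY plane), |mask|=5  ⇒  voxels=11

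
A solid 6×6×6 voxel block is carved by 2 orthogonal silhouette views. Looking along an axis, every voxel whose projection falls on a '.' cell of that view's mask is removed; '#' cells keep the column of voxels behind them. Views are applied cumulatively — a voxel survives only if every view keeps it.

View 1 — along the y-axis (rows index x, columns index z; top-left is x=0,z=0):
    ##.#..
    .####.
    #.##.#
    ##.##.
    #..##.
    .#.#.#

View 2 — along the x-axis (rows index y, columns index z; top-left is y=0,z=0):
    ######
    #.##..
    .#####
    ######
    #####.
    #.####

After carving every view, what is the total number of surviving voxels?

initial block: 6^3 = 216
V1 y: intersect with XZ mask (21 set) -- 126 left
V2 x: intersect with YZ mask (30 set) -- 107 left

107 voxels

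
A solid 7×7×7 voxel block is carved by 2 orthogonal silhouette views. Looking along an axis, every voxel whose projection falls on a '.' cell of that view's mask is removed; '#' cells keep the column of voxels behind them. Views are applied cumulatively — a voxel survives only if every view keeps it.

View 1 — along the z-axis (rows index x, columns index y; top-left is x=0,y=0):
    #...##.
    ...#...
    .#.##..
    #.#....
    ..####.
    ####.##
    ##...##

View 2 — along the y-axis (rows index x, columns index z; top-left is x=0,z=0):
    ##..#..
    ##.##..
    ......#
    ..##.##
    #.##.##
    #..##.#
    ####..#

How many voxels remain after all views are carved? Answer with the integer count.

remaining voxels: 88

before carving: 343 voxels (7×7×7)
[1] z-view keeps 23 columns → grid now 161
[2] y-view keeps 26 columns → grid now 88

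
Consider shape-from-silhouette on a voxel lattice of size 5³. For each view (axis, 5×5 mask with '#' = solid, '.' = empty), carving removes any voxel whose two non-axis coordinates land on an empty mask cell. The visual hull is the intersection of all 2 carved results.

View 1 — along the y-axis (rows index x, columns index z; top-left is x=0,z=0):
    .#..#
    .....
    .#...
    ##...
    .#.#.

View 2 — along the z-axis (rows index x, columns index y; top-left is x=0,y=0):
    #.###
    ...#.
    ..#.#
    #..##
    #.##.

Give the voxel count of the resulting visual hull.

22 voxels

initial block: 5^3 = 125
step 1: project along y, AND mask (7/25) → |grid| = 35
step 2: project along z, AND mask (13/25) → |grid| = 22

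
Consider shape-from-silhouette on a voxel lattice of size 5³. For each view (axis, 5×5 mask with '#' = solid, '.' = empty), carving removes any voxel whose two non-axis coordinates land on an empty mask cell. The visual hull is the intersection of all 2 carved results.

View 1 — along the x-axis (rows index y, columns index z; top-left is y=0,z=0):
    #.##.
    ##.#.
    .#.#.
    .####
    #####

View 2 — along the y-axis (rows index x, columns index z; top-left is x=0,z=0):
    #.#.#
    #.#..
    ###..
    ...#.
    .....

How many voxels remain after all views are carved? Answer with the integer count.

voxel count = 29

initial block: 5^3 = 125
after view 1 [x-axis, 17 of 25 cells solid] → remaining = 85
after view 2 [y-axis, 9 of 25 cells solid] → remaining = 29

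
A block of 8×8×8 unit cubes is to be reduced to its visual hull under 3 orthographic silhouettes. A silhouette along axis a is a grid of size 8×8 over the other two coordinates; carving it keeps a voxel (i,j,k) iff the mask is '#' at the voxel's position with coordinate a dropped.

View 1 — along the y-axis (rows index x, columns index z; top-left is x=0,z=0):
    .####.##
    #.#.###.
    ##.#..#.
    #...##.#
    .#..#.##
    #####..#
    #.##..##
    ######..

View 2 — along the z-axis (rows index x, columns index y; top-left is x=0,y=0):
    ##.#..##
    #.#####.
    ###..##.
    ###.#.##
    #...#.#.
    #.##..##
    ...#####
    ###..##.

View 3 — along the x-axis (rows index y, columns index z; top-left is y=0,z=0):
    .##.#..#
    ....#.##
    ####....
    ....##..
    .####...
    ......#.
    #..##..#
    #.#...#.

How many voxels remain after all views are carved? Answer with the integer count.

initial block: 8^3 = 512
V1 y: intersect with XZ mask (40 set) -- 320 left
V2 z: intersect with XY mask (40 set) -- 201 left
V3 x: intersect with YZ mask (25 set) -- 84 left

remaining voxels: 84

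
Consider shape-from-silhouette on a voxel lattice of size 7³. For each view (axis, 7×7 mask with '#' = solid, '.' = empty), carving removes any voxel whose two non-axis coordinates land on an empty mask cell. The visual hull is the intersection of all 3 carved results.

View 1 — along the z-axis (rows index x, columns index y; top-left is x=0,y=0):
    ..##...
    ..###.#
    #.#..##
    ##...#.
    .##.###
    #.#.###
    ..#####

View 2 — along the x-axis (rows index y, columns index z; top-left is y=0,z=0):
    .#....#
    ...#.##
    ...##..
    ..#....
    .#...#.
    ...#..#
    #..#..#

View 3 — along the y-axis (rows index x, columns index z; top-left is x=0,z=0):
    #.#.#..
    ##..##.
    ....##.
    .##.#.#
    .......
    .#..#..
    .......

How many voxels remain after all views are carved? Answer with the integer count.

before carving: 343 voxels (7×7×7)
V1 z: intersect with XY mask (28 set) -- 196 left
V2 x: intersect with YZ mask (15 set) -- 60 left
V3 y: intersect with XZ mask (15 set) -- 14 left

voxel count = 14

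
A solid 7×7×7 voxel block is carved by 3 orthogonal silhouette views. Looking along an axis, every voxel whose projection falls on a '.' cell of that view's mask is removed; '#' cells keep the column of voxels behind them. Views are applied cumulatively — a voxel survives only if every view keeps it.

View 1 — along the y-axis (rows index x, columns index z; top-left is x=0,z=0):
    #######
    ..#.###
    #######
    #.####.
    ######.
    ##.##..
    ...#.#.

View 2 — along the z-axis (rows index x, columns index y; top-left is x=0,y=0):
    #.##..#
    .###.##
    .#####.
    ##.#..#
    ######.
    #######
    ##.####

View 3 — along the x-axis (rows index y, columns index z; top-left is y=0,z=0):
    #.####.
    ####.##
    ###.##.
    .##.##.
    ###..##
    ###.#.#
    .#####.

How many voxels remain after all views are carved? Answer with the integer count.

129 voxels

full grid |V| = 343
  1. axis=1 (XZ plane), |mask|=35  ⇒  voxels=245
  2. axis=2 (XY plane), |mask|=37  ⇒  voxels=179
  3. axis=0 (YZ plane), |mask|=35  ⇒  voxels=129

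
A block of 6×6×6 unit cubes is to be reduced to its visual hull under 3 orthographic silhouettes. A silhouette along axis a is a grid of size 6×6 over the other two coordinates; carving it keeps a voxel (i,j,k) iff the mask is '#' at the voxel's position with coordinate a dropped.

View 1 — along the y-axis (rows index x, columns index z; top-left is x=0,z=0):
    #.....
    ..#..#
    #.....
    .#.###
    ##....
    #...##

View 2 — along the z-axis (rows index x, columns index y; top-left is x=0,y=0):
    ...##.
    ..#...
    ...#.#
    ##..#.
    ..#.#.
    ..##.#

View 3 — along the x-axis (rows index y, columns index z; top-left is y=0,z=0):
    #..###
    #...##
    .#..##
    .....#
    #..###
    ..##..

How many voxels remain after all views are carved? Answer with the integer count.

before carving: 216 voxels (6×6×6)
[1] y-view keeps 13 columns → grid now 78
[2] z-view keeps 13 columns → grid now 31
[3] x-view keeps 17 columns → grid now 15

|visual hull| = 15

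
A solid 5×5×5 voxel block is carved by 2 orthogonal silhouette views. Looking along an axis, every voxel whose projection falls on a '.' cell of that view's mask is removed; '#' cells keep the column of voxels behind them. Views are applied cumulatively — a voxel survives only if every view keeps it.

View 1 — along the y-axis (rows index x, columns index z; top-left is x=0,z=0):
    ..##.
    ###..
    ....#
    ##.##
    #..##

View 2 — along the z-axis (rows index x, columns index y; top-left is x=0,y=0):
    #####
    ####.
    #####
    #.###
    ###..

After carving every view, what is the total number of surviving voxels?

remaining voxels: 52

full grid |V| = 125
V1 y: intersect with XZ mask (13 set) -- 65 left
V2 z: intersect with XY mask (21 set) -- 52 left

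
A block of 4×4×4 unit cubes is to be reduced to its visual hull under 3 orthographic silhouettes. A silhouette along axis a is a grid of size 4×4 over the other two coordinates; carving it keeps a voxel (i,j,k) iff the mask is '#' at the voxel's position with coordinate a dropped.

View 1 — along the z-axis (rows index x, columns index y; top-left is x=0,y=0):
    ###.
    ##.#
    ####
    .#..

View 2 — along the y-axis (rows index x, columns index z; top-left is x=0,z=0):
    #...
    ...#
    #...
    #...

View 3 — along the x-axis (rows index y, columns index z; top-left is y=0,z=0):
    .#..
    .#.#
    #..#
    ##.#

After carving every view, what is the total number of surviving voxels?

full grid |V| = 64
after view 1 [z-axis, 11 of 16 cells solid] → remaining = 44
after view 2 [y-axis, 4 of 16 cells solid] → remaining = 11
after view 3 [x-axis, 8 of 16 cells solid] → remaining = 5

voxel count = 5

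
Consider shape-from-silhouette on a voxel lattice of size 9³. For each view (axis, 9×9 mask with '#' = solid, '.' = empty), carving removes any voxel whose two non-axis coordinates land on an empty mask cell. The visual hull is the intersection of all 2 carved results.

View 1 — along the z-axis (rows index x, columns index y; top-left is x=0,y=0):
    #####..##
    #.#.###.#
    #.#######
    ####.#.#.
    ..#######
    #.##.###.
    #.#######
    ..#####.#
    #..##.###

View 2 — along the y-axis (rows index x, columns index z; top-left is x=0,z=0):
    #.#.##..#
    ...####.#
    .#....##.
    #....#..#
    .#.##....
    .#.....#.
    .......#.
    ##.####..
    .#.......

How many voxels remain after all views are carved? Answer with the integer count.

remaining voxels: 190

start: 9×9×9 = 729 voxels
  1. axis=2 (XY plane), |mask|=60  ⇒  voxels=540
  2. axis=1 (XZ plane), |mask|=29  ⇒  voxels=190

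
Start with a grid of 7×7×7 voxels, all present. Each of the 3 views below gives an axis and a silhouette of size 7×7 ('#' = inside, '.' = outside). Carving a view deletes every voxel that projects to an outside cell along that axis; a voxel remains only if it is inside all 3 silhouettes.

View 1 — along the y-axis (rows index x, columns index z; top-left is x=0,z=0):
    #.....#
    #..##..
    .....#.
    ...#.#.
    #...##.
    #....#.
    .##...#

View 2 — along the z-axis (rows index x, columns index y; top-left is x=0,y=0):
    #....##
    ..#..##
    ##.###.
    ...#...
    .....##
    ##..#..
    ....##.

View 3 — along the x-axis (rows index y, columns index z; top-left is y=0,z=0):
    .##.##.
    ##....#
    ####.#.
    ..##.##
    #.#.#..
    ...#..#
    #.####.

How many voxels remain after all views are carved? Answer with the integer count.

initial block: 7^3 = 343
V1 y: intersect with XZ mask (16 set) -- 112 left
V2 z: intersect with XY mask (19 set) -- 40 left
V3 x: intersect with YZ mask (26 set) -- 20 left

20 voxels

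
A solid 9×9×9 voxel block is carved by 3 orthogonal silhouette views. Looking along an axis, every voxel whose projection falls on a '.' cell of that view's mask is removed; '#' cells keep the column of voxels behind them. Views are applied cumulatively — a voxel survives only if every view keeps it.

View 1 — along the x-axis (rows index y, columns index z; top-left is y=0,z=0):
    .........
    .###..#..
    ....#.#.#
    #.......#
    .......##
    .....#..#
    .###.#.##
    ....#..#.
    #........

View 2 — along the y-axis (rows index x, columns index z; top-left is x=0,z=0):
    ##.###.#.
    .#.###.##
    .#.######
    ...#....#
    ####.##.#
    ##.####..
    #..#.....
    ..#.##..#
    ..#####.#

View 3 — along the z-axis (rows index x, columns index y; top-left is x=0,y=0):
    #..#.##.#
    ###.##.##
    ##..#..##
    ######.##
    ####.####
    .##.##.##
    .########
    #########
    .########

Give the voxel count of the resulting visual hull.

before carving: 729 voxels (9×9×9)
  1. axis=0 (YZ plane), |mask|=22  ⇒  voxels=198
  2. axis=1 (XZ plane), |mask|=46  ⇒  voxels=113
  3. axis=2 (XY plane), |mask|=64  ⇒  voxels=83

|visual hull| = 83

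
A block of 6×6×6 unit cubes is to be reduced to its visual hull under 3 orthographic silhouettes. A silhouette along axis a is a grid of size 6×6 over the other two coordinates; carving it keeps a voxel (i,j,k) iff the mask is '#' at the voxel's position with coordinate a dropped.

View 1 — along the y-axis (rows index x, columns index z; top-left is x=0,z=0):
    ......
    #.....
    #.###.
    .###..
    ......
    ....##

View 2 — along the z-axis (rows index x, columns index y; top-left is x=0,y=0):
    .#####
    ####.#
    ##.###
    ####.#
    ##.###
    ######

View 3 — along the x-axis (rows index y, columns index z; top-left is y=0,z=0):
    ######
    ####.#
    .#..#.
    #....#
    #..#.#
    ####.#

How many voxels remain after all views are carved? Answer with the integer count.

|visual hull| = 34

full grid |V| = 216
step 1: project along y, AND mask (10/36) → |grid| = 60
step 2: project along z, AND mask (31/36) → |grid| = 52
step 3: project along x, AND mask (23/36) → |grid| = 34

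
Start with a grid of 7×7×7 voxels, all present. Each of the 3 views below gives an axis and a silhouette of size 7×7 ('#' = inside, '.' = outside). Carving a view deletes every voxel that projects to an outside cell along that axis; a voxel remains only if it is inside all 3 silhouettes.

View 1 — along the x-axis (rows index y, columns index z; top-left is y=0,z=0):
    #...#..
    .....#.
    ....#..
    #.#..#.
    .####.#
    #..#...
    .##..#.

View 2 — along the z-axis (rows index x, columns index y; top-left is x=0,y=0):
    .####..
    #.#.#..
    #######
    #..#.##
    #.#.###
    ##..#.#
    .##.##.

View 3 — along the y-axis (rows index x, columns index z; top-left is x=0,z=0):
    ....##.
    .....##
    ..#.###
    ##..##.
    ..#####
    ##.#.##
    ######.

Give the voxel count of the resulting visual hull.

|visual hull| = 46

before carving: 343 voxels (7×7×7)
step 1: project along x, AND mask (17/49) → |grid| = 119
step 2: project along z, AND mask (31/49) → |grid| = 78
step 3: project along y, AND mask (28/49) → |grid| = 46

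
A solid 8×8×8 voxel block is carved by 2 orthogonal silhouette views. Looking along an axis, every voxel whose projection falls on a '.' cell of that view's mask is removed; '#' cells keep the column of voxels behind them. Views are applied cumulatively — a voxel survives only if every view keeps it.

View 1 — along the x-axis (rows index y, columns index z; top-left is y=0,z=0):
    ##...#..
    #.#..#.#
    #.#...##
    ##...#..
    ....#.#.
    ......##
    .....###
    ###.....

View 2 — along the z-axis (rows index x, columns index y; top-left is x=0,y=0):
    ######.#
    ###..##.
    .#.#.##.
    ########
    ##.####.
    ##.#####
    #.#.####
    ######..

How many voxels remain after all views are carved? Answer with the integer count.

145 voxels

initial block: 8^3 = 512
after view 1 [x-axis, 24 of 64 cells solid] → remaining = 192
after view 2 [z-axis, 49 of 64 cells solid] → remaining = 145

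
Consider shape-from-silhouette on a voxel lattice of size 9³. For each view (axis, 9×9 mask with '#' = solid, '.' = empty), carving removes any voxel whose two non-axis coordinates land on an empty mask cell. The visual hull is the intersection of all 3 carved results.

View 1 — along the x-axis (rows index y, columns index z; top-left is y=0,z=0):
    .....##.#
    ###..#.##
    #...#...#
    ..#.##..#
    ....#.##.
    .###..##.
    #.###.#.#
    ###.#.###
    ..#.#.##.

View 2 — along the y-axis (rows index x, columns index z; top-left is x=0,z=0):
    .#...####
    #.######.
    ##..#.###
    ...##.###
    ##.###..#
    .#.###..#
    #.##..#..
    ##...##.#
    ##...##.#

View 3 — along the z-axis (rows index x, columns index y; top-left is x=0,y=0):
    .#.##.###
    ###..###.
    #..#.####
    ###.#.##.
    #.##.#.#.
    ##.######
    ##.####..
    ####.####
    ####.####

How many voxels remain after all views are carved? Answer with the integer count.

161 voxels

start: 9×9×9 = 729 voxels
[1] x-view keeps 41 columns → grid now 369
[2] y-view keeps 48 columns → grid now 216
[3] z-view keeps 59 columns → grid now 161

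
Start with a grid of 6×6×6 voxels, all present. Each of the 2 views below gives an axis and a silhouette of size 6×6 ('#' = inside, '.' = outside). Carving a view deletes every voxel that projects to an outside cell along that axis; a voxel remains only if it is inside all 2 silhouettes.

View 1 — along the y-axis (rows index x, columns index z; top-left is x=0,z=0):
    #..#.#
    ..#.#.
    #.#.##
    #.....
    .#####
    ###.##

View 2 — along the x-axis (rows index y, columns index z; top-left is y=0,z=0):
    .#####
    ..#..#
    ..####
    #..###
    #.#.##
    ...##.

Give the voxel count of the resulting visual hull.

voxel count = 74

before carving: 216 voxels (6×6×6)
step 1: project along y, AND mask (20/36) → |grid| = 120
step 2: project along x, AND mask (21/36) → |grid| = 74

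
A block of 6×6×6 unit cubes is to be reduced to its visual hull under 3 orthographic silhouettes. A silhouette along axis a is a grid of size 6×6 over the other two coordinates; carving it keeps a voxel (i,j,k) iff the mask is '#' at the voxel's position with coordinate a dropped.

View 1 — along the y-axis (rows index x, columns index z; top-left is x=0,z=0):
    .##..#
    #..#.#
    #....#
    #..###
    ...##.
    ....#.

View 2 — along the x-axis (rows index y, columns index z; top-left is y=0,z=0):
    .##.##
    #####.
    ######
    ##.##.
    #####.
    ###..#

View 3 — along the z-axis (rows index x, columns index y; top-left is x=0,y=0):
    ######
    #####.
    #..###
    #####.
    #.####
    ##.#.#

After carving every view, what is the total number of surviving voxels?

initial block: 6^3 = 216
[1] y-view keeps 15 columns → grid now 90
[2] x-view keeps 28 columns → grid now 65
[3] z-view keeps 29 columns → grid now 54

voxel count = 54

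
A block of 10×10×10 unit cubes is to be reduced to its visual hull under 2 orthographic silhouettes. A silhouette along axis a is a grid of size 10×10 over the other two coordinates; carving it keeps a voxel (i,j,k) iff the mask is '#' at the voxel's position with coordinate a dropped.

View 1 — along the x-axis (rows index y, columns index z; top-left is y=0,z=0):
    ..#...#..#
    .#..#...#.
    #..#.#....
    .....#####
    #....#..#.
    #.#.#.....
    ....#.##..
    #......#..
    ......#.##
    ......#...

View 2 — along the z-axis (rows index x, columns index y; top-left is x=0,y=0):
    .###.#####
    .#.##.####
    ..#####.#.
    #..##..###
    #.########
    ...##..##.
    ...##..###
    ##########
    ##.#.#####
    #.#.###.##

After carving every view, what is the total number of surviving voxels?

start: 10×10×10 = 1000 voxels
V1 x: intersect with YZ mask (29 set) -- 290 left
V2 z: intersect with XY mask (70 set) -- 204 left

204 voxels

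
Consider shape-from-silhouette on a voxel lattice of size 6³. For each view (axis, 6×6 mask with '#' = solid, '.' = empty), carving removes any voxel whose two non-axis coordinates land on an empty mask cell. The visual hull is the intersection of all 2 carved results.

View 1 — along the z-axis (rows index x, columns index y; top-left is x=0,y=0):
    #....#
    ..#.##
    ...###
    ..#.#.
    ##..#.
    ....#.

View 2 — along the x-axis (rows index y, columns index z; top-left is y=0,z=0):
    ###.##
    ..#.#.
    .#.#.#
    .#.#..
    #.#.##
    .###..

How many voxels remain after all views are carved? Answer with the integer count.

|visual hull| = 49

initial block: 6^3 = 216
V1 z: intersect with XY mask (14 set) -- 84 left
V2 x: intersect with YZ mask (19 set) -- 49 left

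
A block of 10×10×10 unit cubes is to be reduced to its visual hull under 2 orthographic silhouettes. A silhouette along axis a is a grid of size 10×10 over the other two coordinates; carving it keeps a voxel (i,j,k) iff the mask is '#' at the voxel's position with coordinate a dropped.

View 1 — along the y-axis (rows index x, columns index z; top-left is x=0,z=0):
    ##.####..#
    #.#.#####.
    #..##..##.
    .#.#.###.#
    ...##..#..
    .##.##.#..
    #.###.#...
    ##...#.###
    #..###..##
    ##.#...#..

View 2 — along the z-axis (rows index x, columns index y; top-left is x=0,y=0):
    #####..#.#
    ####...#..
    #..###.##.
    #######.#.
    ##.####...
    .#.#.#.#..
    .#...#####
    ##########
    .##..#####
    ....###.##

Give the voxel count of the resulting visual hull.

|visual hull| = 352

before carving: 1000 voxels (10×10×10)
carve view 1 (along y, XZ-mask fill 54/100): 540 voxels remain
carve view 2 (along z, XY-mask fill 64/100): 352 voxels remain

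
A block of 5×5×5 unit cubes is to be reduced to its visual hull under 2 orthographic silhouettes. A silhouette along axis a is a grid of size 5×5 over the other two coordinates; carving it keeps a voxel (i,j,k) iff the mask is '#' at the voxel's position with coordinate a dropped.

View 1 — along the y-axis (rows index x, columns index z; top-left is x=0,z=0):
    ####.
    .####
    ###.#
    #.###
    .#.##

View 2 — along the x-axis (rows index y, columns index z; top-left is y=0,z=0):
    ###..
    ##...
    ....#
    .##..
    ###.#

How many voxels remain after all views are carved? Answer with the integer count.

before carving: 125 voxels (5×5×5)
  1. axis=1 (XZ plane), |mask|=19  ⇒  voxels=95
  2. axis=0 (YZ plane), |mask|=12  ⇒  voxels=45

remaining voxels: 45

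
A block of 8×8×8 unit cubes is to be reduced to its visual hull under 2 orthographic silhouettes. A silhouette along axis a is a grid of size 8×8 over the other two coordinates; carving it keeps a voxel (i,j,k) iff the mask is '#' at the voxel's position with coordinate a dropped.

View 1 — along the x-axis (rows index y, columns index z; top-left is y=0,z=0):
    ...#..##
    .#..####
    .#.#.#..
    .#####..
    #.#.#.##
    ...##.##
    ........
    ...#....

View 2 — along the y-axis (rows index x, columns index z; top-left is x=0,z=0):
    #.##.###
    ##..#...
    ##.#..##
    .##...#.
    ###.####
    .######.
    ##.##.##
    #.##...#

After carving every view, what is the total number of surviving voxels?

start: 8×8×8 = 512 voxels
carve view 1 (along x, YZ-mask fill 26/64): 208 voxels remain
carve view 2 (along y, XZ-mask fill 40/64): 128 voxels remain

remaining voxels: 128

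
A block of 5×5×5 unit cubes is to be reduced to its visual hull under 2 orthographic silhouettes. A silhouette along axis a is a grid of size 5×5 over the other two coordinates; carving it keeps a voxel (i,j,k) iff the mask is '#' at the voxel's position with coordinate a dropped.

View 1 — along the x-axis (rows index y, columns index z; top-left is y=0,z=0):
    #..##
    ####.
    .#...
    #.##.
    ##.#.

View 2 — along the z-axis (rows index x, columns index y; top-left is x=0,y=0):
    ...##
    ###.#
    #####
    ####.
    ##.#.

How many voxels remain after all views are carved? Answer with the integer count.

initial block: 5^3 = 125
step 1: project along x, AND mask (14/25) → |grid| = 70
step 2: project along z, AND mask (18/25) → |grid| = 52

|visual hull| = 52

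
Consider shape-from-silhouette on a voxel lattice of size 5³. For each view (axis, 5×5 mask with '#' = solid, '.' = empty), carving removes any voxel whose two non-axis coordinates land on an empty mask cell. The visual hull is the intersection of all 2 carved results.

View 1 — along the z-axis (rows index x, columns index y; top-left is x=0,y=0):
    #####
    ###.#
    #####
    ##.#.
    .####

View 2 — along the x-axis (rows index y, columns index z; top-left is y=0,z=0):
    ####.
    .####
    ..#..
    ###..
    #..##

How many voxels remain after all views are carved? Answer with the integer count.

voxel count = 64

before carving: 125 voxels (5×5×5)
step 1: project along z, AND mask (21/25) → |grid| = 105
step 2: project along x, AND mask (15/25) → |grid| = 64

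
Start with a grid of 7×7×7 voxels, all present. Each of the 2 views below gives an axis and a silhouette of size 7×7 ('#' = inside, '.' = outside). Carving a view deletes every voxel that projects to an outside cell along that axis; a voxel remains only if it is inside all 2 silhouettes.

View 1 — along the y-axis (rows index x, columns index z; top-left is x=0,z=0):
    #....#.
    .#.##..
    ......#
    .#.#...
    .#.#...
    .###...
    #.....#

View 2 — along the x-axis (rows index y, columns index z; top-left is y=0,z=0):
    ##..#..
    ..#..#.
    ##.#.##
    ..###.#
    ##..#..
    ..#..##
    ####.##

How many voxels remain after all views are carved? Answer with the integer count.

start: 7×7×7 = 343 voxels
  1. axis=1 (XZ plane), |mask|=15  ⇒  voxels=105
  2. axis=0 (YZ plane), |mask|=26  ⇒  voxels=55

|visual hull| = 55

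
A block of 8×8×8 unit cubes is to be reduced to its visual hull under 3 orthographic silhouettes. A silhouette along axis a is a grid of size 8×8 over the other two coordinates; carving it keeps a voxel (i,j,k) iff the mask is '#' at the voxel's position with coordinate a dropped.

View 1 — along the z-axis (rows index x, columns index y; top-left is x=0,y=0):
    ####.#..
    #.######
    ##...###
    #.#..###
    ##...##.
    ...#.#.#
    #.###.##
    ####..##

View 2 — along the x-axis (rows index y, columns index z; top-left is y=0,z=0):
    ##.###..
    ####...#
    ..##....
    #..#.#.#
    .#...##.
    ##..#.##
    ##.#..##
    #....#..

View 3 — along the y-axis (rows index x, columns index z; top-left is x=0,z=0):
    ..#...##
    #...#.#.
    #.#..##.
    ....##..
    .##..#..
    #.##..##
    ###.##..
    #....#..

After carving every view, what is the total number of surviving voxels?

start: 8×8×8 = 512 voxels
  1. axis=2 (XY plane), |mask|=41  ⇒  voxels=328
  2. axis=0 (YZ plane), |mask|=31  ⇒  voxels=163
  3. axis=1 (XZ plane), |mask|=27  ⇒  voxels=64

64 voxels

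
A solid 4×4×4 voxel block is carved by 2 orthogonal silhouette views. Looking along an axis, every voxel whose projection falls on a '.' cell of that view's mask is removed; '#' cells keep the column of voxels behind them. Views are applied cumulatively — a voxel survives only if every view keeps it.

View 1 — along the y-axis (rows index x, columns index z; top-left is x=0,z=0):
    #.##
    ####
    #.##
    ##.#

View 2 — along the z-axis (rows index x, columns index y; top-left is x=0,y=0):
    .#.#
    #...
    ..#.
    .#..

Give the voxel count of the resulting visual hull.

start: 4×4×4 = 64 voxels
after view 1 [y-axis, 13 of 16 cells solid] → remaining = 52
after view 2 [z-axis, 5 of 16 cells solid] → remaining = 16

remaining voxels: 16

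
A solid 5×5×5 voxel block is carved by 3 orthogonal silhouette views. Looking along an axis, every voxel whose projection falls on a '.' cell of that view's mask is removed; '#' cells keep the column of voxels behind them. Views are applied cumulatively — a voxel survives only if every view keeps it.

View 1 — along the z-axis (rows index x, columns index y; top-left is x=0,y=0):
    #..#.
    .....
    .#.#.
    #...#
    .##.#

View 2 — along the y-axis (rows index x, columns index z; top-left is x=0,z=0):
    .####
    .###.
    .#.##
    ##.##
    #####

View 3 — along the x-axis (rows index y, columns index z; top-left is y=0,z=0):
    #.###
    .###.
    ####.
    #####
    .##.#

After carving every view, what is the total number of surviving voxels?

start: 5×5×5 = 125 voxels
  1. axis=2 (XY plane), |mask|=9  ⇒  voxels=45
  2. axis=1 (XZ plane), |mask|=19  ⇒  voxels=37
  3. axis=0 (YZ plane), |mask|=19  ⇒  voxels=27

remaining voxels: 27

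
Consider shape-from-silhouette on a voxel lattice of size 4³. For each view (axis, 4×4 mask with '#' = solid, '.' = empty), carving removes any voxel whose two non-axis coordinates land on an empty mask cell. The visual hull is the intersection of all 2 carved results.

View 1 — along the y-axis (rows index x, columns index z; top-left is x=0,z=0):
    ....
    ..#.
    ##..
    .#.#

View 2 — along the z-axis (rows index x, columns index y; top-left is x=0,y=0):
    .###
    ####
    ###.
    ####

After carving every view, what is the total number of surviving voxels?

voxel count = 18

initial block: 4^3 = 64
step 1: project along y, AND mask (5/16) → |grid| = 20
step 2: project along z, AND mask (14/16) → |grid| = 18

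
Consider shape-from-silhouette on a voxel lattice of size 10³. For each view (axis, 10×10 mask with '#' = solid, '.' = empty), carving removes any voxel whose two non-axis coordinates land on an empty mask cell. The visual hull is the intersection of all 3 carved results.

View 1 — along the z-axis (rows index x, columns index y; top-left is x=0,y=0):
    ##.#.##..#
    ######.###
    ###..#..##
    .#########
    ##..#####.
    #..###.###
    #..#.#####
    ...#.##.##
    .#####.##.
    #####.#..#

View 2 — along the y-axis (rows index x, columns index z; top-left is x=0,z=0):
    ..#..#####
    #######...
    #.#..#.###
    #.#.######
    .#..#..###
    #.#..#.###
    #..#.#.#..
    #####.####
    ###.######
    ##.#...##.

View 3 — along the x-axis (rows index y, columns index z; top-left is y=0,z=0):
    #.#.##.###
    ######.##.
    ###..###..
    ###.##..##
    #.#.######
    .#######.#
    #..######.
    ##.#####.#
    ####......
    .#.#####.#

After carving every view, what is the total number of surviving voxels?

|visual hull| = 319

full grid |V| = 1000
after view 1 [z-axis, 70 of 100 cells solid] → remaining = 700
after view 2 [y-axis, 65 of 100 cells solid] → remaining = 455
after view 3 [x-axis, 70 of 100 cells solid] → remaining = 319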